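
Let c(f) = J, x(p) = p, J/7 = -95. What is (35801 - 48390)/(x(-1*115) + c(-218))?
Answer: 12589/780 ≈ 16.140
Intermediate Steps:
J = -665 (J = 7*(-95) = -665)
c(f) = -665
(35801 - 48390)/(x(-1*115) + c(-218)) = (35801 - 48390)/(-1*115 - 665) = -12589/(-115 - 665) = -12589/(-780) = -12589*(-1/780) = 12589/780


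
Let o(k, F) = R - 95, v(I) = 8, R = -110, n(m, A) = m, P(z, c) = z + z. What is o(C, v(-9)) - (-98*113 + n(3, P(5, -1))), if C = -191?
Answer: 10866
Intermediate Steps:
P(z, c) = 2*z
o(k, F) = -205 (o(k, F) = -110 - 95 = -205)
o(C, v(-9)) - (-98*113 + n(3, P(5, -1))) = -205 - (-98*113 + 3) = -205 - (-11074 + 3) = -205 - 1*(-11071) = -205 + 11071 = 10866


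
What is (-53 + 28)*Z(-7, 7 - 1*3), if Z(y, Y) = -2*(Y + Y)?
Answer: 400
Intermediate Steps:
Z(y, Y) = -4*Y
(-53 + 28)*Z(-7, 7 - 1*3) = (-53 + 28)*(-4*(7 - 1*3)) = -(-100)*(7 - 3) = -(-100)*4 = -25*(-16) = 400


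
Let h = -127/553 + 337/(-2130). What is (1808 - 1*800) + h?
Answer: 1186856249/1177890 ≈ 1007.6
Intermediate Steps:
h = -456871/1177890 (h = -127*1/553 + 337*(-1/2130) = -127/553 - 337/2130 = -456871/1177890 ≈ -0.38787)
(1808 - 1*800) + h = (1808 - 1*800) - 456871/1177890 = (1808 - 800) - 456871/1177890 = 1008 - 456871/1177890 = 1186856249/1177890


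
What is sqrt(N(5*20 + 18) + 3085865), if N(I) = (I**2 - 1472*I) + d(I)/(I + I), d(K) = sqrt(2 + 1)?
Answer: sqrt(40742918932 + 59*sqrt(3))/118 ≈ 1710.6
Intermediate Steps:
d(K) = sqrt(3)
N(I) = I**2 - 1472*I + sqrt(3)/(2*I) (N(I) = (I**2 - 1472*I) + sqrt(3)/(I + I) = (I**2 - 1472*I) + sqrt(3)/((2*I)) = (I**2 - 1472*I) + (1/(2*I))*sqrt(3) = (I**2 - 1472*I) + sqrt(3)/(2*I) = I**2 - 1472*I + sqrt(3)/(2*I))
sqrt(N(5*20 + 18) + 3085865) = sqrt(((5*20 + 18)**2 - 1472*(5*20 + 18) + sqrt(3)/(2*(5*20 + 18))) + 3085865) = sqrt(((100 + 18)**2 - 1472*(100 + 18) + sqrt(3)/(2*(100 + 18))) + 3085865) = sqrt((118**2 - 1472*118 + (1/2)*sqrt(3)/118) + 3085865) = sqrt((13924 - 173696 + (1/2)*sqrt(3)*(1/118)) + 3085865) = sqrt((13924 - 173696 + sqrt(3)/236) + 3085865) = sqrt((-159772 + sqrt(3)/236) + 3085865) = sqrt(2926093 + sqrt(3)/236)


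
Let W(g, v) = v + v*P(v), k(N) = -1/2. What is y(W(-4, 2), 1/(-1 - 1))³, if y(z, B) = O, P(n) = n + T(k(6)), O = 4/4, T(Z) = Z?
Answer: 1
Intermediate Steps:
k(N) = -½ (k(N) = -1*½ = -½)
O = 1 (O = 4*(¼) = 1)
P(n) = -½ + n (P(n) = n - ½ = -½ + n)
W(g, v) = v + v*(-½ + v)
y(z, B) = 1
y(W(-4, 2), 1/(-1 - 1))³ = 1³ = 1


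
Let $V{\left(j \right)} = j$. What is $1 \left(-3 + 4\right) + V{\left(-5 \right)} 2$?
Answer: $-9$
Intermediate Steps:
$1 \left(-3 + 4\right) + V{\left(-5 \right)} 2 = 1 \left(-3 + 4\right) - 10 = 1 \cdot 1 - 10 = 1 - 10 = -9$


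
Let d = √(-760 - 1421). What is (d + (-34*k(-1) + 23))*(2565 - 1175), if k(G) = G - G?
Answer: 31970 + 1390*I*√2181 ≈ 31970.0 + 64915.0*I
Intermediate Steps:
k(G) = 0
d = I*√2181 (d = √(-2181) = I*√2181 ≈ 46.701*I)
(d + (-34*k(-1) + 23))*(2565 - 1175) = (I*√2181 + (-34*0 + 23))*(2565 - 1175) = (I*√2181 + (0 + 23))*1390 = (I*√2181 + 23)*1390 = (23 + I*√2181)*1390 = 31970 + 1390*I*√2181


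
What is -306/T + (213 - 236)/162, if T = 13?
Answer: -49871/2106 ≈ -23.680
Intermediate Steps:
-306/T + (213 - 236)/162 = -306/13 + (213 - 236)/162 = -306*1/13 - 23*1/162 = -306/13 - 23/162 = -49871/2106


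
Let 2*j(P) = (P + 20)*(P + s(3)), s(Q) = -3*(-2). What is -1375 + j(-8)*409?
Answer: -6283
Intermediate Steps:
s(Q) = 6
j(P) = (6 + P)*(20 + P)/2 (j(P) = ((P + 20)*(P + 6))/2 = ((20 + P)*(6 + P))/2 = ((6 + P)*(20 + P))/2 = (6 + P)*(20 + P)/2)
-1375 + j(-8)*409 = -1375 + (60 + (½)*(-8)² + 13*(-8))*409 = -1375 + (60 + (½)*64 - 104)*409 = -1375 + (60 + 32 - 104)*409 = -1375 - 12*409 = -1375 - 4908 = -6283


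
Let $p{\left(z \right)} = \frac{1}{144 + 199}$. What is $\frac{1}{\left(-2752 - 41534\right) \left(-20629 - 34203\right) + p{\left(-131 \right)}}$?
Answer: $\frac{343}{832903453537} \approx 4.1181 \cdot 10^{-10}$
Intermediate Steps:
$p{\left(z \right)} = \frac{1}{343}$
$\frac{1}{\left(-2752 - 41534\right) \left(-20629 - 34203\right) + p{\left(-131 \right)}} = \frac{1}{\left(-2752 - 41534\right) \left(-20629 - 34203\right) + \frac{1}{343}} = \frac{1}{\left(-2752 - 41534\right) \left(-54832\right) + \frac{1}{343}} = \frac{1}{\left(-44286\right) \left(-54832\right) + \frac{1}{343}} = \frac{1}{2428289952 + \frac{1}{343}} = \frac{1}{\frac{832903453537}{343}} = \frac{343}{832903453537}$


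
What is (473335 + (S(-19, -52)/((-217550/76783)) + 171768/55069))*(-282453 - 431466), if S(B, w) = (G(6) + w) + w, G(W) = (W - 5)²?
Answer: -4048741527163730371089/11980260950 ≈ -3.3795e+11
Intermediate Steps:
G(W) = (-5 + W)²
S(B, w) = 1 + 2*w (S(B, w) = ((-5 + 6)² + w) + w = (1² + w) + w = (1 + w) + w = 1 + 2*w)
(473335 + (S(-19, -52)/((-217550/76783)) + 171768/55069))*(-282453 - 431466) = (473335 + ((1 + 2*(-52))/((-217550/76783)) + 171768/55069))*(-282453 - 431466) = (473335 + ((1 - 104)/((-217550*1/76783)) + 171768*(1/55069)))*(-713919) = (473335 + (-103/(-217550/76783) + 171768/55069))*(-713919) = (473335 + (-103*(-76783/217550) + 171768/55069))*(-713919) = (473335 + (7908649/217550 + 171768/55069))*(-713919) = (473335 + 472889520181/11980260950)*(-713919) = (5671149706288431/11980260950)*(-713919) = -4048741527163730371089/11980260950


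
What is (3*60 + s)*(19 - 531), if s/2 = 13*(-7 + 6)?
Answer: -78848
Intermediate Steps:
s = -26 (s = 2*(13*(-7 + 6)) = 2*(13*(-1)) = 2*(-13) = -26)
(3*60 + s)*(19 - 531) = (3*60 - 26)*(19 - 531) = (180 - 26)*(-512) = 154*(-512) = -78848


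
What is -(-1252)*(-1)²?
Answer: 1252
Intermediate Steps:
-(-1252)*(-1)² = -(-1252) = -1*(-1252) = 1252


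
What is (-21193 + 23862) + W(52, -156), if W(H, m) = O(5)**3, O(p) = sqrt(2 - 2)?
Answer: 2669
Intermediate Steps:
O(p) = 0 (O(p) = sqrt(0) = 0)
W(H, m) = 0 (W(H, m) = 0**3 = 0)
(-21193 + 23862) + W(52, -156) = (-21193 + 23862) + 0 = 2669 + 0 = 2669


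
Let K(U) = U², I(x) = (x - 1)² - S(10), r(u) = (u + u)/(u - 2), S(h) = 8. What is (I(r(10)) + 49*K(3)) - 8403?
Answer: -31871/4 ≈ -7967.8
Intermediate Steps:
r(u) = 2*u/(-2 + u) (r(u) = (2*u)/(-2 + u) = 2*u/(-2 + u))
I(x) = -8 + (-1 + x)² (I(x) = (x - 1)² - 1*8 = (-1 + x)² - 8 = -8 + (-1 + x)²)
(I(r(10)) + 49*K(3)) - 8403 = ((-8 + (-1 + 2*10/(-2 + 10))²) + 49*3²) - 8403 = ((-8 + (-1 + 2*10/8)²) + 49*9) - 8403 = ((-8 + (-1 + 2*10*(⅛))²) + 441) - 8403 = ((-8 + (-1 + 5/2)²) + 441) - 8403 = ((-8 + (3/2)²) + 441) - 8403 = ((-8 + 9/4) + 441) - 8403 = (-23/4 + 441) - 8403 = 1741/4 - 8403 = -31871/4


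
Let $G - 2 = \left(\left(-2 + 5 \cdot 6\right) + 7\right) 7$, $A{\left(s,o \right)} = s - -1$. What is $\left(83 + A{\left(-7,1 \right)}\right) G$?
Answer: $19019$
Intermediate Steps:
$A{\left(s,o \right)} = 1 + s$ ($A{\left(s,o \right)} = s + 1 = 1 + s$)
$G = 247$ ($G = 2 + \left(\left(-2 + 5 \cdot 6\right) + 7\right) 7 = 2 + \left(\left(-2 + 30\right) + 7\right) 7 = 2 + \left(28 + 7\right) 7 = 2 + 35 \cdot 7 = 2 + 245 = 247$)
$\left(83 + A{\left(-7,1 \right)}\right) G = \left(83 + \left(1 - 7\right)\right) 247 = \left(83 - 6\right) 247 = 77 \cdot 247 = 19019$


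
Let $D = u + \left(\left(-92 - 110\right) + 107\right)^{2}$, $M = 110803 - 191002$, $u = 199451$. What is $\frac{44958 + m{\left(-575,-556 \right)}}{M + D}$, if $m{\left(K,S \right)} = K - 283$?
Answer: $\frac{4900}{14253} \approx 0.34379$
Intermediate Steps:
$M = -80199$ ($M = 110803 - 191002 = -80199$)
$m{\left(K,S \right)} = -283 + K$ ($m{\left(K,S \right)} = K - 283 = -283 + K$)
$D = 208476$ ($D = 199451 + \left(\left(-92 - 110\right) + 107\right)^{2} = 199451 + \left(-202 + 107\right)^{2} = 199451 + \left(-95\right)^{2} = 199451 + 9025 = 208476$)
$\frac{44958 + m{\left(-575,-556 \right)}}{M + D} = \frac{44958 - 858}{-80199 + 208476} = \frac{44958 - 858}{128277} = 44100 \cdot \frac{1}{128277} = \frac{4900}{14253}$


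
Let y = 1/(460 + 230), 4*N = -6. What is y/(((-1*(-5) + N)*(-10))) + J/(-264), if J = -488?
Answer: 491039/265650 ≈ 1.8484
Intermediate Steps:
N = -3/2 (N = (¼)*(-6) = -3/2 ≈ -1.5000)
y = 1/690 ≈ 0.0014493
y/(((-1*(-5) + N)*(-10))) + J/(-264) = 1/(690*(((-1*(-5) - 3/2)*(-10)))) - 488/(-264) = 1/(690*(((5 - 3/2)*(-10)))) - 488*(-1/264) = 1/(690*(((7/2)*(-10)))) + 61/33 = (1/690)/(-35) + 61/33 = (1/690)*(-1/35) + 61/33 = -1/24150 + 61/33 = 491039/265650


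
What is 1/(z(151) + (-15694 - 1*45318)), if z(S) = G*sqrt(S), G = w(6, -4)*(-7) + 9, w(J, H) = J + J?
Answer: -61012/3721614769 + 75*sqrt(151)/3721614769 ≈ -1.6146e-5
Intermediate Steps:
w(J, H) = 2*J
G = -75 (G = (2*6)*(-7) + 9 = 12*(-7) + 9 = -84 + 9 = -75)
z(S) = -75*sqrt(S)
1/(z(151) + (-15694 - 1*45318)) = 1/(-75*sqrt(151) + (-15694 - 1*45318)) = 1/(-75*sqrt(151) + (-15694 - 45318)) = 1/(-75*sqrt(151) - 61012) = 1/(-61012 - 75*sqrt(151))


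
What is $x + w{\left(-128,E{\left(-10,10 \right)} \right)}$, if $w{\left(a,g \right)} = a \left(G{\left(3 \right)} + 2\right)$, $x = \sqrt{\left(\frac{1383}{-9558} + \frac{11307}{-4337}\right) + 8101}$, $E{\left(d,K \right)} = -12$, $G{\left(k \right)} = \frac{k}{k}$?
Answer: $-384 + \frac{\sqrt{171798339186795054}}{4605894} \approx -294.01$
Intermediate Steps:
$G{\left(k \right)} = 1$
$x = \frac{\sqrt{171798339186795054}}{4605894}$ ($x = \sqrt{\left(1383 \left(- \frac{1}{9558}\right) + 11307 \left(- \frac{1}{4337}\right)\right) + 8101} = \sqrt{\left(- \frac{461}{3186} - \frac{11307}{4337}\right) + 8101} = \sqrt{- \frac{38023459}{13817682} + 8101} = \sqrt{\frac{111899018423}{13817682}} = \frac{\sqrt{171798339186795054}}{4605894} \approx 89.99$)
$w{\left(a,g \right)} = 3 a$ ($w{\left(a,g \right)} = a \left(1 + 2\right) = a 3 = 3 a$)
$x + w{\left(-128,E{\left(-10,10 \right)} \right)} = \frac{\sqrt{171798339186795054}}{4605894} + 3 \left(-128\right) = \frac{\sqrt{171798339186795054}}{4605894} - 384 = -384 + \frac{\sqrt{171798339186795054}}{4605894}$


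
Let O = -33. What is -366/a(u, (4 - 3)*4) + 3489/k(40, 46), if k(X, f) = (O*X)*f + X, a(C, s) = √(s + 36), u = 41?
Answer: -3489/60680 - 183*√10/10 ≈ -57.927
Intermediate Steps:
a(C, s) = √(36 + s)
k(X, f) = X - 33*X*f (k(X, f) = (-33*X)*f + X = -33*X*f + X = X - 33*X*f)
-366/a(u, (4 - 3)*4) + 3489/k(40, 46) = -366/√(36 + (4 - 3)*4) + 3489/((40*(1 - 33*46))) = -366/√(36 + 1*4) + 3489/((40*(1 - 1518))) = -366/√(36 + 4) + 3489/((40*(-1517))) = -366*√10/20 + 3489/(-60680) = -366*√10/20 + 3489*(-1/60680) = -183*√10/10 - 3489/60680 = -3489/60680 - 183*√10/10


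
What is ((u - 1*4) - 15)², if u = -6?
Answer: 625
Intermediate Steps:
((u - 1*4) - 15)² = ((-6 - 1*4) - 15)² = ((-6 - 4) - 15)² = (-10 - 15)² = (-25)² = 625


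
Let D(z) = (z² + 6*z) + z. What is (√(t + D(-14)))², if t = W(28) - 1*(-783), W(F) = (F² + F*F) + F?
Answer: 2477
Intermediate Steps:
D(z) = z² + 7*z
W(F) = F + 2*F² (W(F) = (F² + F²) + F = 2*F² + F = F + 2*F²)
t = 2379 (t = 28*(1 + 2*28) - 1*(-783) = 28*(1 + 56) + 783 = 28*57 + 783 = 1596 + 783 = 2379)
(√(t + D(-14)))² = (√(2379 - 14*(7 - 14)))² = (√(2379 - 14*(-7)))² = (√(2379 + 98))² = (√2477)² = 2477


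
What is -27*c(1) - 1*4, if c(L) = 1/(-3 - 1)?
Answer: 11/4 ≈ 2.7500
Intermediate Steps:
c(L) = -¼ (c(L) = 1/(-4) = -¼)
-27*c(1) - 1*4 = -27*(-¼) - 1*4 = 27/4 - 4 = 11/4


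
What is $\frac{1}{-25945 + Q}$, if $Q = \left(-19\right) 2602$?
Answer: $- \frac{1}{75383} \approx -1.3266 \cdot 10^{-5}$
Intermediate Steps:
$Q = -49438$
$\frac{1}{-25945 + Q} = \frac{1}{-25945 - 49438} = \frac{1}{-75383} = - \frac{1}{75383}$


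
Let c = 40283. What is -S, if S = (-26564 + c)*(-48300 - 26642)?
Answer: 1028129298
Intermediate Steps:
S = -1028129298 (S = (-26564 + 40283)*(-48300 - 26642) = 13719*(-74942) = -1028129298)
-S = -1*(-1028129298) = 1028129298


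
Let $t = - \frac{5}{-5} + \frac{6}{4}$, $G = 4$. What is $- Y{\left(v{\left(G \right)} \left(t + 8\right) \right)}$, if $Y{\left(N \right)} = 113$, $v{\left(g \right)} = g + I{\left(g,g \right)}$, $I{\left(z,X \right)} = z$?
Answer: $-113$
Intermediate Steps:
$v{\left(g \right)} = 2 g$ ($v{\left(g \right)} = g + g = 2 g$)
$t = \frac{5}{2}$ ($t = \left(-5\right) \left(- \frac{1}{5}\right) + 6 \cdot \frac{1}{4} = 1 + \frac{3}{2} = \frac{5}{2} \approx 2.5$)
$- Y{\left(v{\left(G \right)} \left(t + 8\right) \right)} = \left(-1\right) 113 = -113$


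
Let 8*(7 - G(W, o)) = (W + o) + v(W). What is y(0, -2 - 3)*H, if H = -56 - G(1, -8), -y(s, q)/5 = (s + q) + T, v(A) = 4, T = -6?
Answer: -27885/8 ≈ -3485.6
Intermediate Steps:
G(W, o) = 13/2 - W/8 - o/8 (G(W, o) = 7 - ((W + o) + 4)/8 = 7 - (4 + W + o)/8 = 7 + (-½ - W/8 - o/8) = 13/2 - W/8 - o/8)
y(s, q) = 30 - 5*q - 5*s (y(s, q) = -5*((s + q) - 6) = -5*((q + s) - 6) = -5*(-6 + q + s) = 30 - 5*q - 5*s)
H = -507/8 (H = -56 - (13/2 - ⅛*1 - ⅛*(-8)) = -56 - (13/2 - ⅛ + 1) = -56 - 1*59/8 = -56 - 59/8 = -507/8 ≈ -63.375)
y(0, -2 - 3)*H = (30 - 5*(-2 - 3) - 5*0)*(-507/8) = (30 - 5*(-5) + 0)*(-507/8) = (30 + 25 + 0)*(-507/8) = 55*(-507/8) = -27885/8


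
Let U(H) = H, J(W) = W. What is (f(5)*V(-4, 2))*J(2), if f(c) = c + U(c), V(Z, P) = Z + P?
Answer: -40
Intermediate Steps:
V(Z, P) = P + Z
f(c) = 2*c (f(c) = c + c = 2*c)
(f(5)*V(-4, 2))*J(2) = ((2*5)*(2 - 4))*2 = (10*(-2))*2 = -20*2 = -40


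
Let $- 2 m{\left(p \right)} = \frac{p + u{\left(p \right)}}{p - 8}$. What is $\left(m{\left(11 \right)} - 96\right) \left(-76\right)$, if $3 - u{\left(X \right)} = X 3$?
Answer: $\frac{21166}{3} \approx 7055.3$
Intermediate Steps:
$u{\left(X \right)} = 3 - 3 X$ ($u{\left(X \right)} = 3 - X 3 = 3 - 3 X$)
$m{\left(p \right)} = - \frac{3 - 2 p}{2 \left(-8 + p\right)}$ ($m{\left(p \right)} = - \frac{\left(p - \left(-3 + 3 p\right)\right) \frac{1}{p - 8}}{2} = - \frac{\left(3 - 2 p\right) \frac{1}{-8 + p}}{2} = - \frac{\frac{1}{-8 + p} \left(3 - 2 p\right)}{2} = - \frac{3 - 2 p}{2 \left(-8 + p\right)}$)
$\left(m{\left(11 \right)} - 96\right) \left(-76\right) = \left(\frac{- \frac{3}{2} + 11}{-8 + 11} - 96\right) \left(-76\right) = \left(\frac{1}{3} \cdot \frac{19}{2} - 96\right) \left(-76\right) = \left(\frac{19}{6} - 96\right) \left(-76\right) = \left(- \frac{557}{6}\right) \left(-76\right) = \frac{21166}{3}$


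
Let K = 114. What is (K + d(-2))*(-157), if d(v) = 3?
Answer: -18369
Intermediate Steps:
(K + d(-2))*(-157) = (114 + 3)*(-157) = 117*(-157) = -18369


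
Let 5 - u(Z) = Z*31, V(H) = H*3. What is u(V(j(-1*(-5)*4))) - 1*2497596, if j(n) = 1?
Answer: -2497684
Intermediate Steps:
V(H) = 3*H
u(Z) = 5 - 31*Z (u(Z) = 5 - Z*31 = 5 - 31*Z)
u(V(j(-1*(-5)*4))) - 1*2497596 = (5 - 93) - 1*2497596 = (5 - 31*3) - 2497596 = (5 - 93) - 2497596 = -88 - 2497596 = -2497684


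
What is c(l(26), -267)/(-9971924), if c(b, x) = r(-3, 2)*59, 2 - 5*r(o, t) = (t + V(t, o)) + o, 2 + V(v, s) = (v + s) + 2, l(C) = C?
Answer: -59/12464905 ≈ -4.7333e-6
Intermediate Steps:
V(v, s) = s + v (V(v, s) = -2 + ((v + s) + 2) = -2 + ((s + v) + 2) = -2 + (2 + s + v) = s + v)
r(o, t) = ⅖ - 2*o/5 - 2*t/5 (r(o, t) = ⅖ - ((t + (o + t)) + o)/5 = ⅖ - ((o + 2*t) + o)/5 = ⅖ - (2*o + 2*t)/5 = ⅖ + (-2*o/5 - 2*t/5) = ⅖ - 2*o/5 - 2*t/5)
c(b, x) = 236/5 (c(b, x) = (⅖ - ⅖*(-3) - ⅖*2)*59 = (⅖ + 6/5 - ⅘)*59 = (⅘)*59 = 236/5)
c(l(26), -267)/(-9971924) = (236/5)/(-9971924) = (236/5)*(-1/9971924) = -59/12464905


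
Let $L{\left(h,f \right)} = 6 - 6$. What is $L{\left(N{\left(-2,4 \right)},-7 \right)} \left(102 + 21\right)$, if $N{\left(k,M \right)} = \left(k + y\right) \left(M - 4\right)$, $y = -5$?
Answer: $0$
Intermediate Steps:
$N{\left(k,M \right)} = \left(-5 + k\right) \left(-4 + M\right)$ ($N{\left(k,M \right)} = \left(k - 5\right) \left(M - 4\right) = \left(-5 + k\right) \left(-4 + M\right)$)
$L{\left(h,f \right)} = 0$
$L{\left(N{\left(-2,4 \right)},-7 \right)} \left(102 + 21\right) = 0 \left(102 + 21\right) = 0 \cdot 123 = 0$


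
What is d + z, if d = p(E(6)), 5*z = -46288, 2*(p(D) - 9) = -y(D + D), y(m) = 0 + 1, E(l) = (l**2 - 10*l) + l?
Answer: -92491/10 ≈ -9249.1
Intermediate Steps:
E(l) = l**2 - 9*l
y(m) = 1
p(D) = 17/2 (p(D) = 9 + (-1*1)/2 = 9 + (1/2)*(-1) = 9 - 1/2 = 17/2)
z = -46288/5 (z = (1/5)*(-46288) = -46288/5 ≈ -9257.6)
d = 17/2 ≈ 8.5000
d + z = 17/2 - 46288/5 = -92491/10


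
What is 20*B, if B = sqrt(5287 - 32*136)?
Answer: 20*sqrt(935) ≈ 611.56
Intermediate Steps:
B = sqrt(935) (B = sqrt(5287 - 4352) = sqrt(935) ≈ 30.578)
20*B = 20*sqrt(935)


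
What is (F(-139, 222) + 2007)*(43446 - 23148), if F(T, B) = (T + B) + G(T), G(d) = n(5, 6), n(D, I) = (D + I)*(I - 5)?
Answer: 42646098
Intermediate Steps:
n(D, I) = (-5 + I)*(D + I) (n(D, I) = (D + I)*(-5 + I) = (-5 + I)*(D + I))
G(d) = 11 (G(d) = 6² - 5*5 - 5*6 + 5*6 = 36 - 25 - 30 + 30 = 11)
F(T, B) = 11 + B + T (F(T, B) = (T + B) + 11 = (B + T) + 11 = 11 + B + T)
(F(-139, 222) + 2007)*(43446 - 23148) = ((11 + 222 - 139) + 2007)*(43446 - 23148) = (94 + 2007)*20298 = 2101*20298 = 42646098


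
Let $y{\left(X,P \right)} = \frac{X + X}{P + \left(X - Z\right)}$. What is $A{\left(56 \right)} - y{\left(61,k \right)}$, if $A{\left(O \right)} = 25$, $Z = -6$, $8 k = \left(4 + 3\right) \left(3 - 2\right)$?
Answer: $\frac{12599}{543} \approx 23.203$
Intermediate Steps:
$k = \frac{7}{8}$ ($k = \frac{\left(4 + 3\right) \left(3 - 2\right)}{8} = \frac{7 \cdot 1}{8} = \frac{1}{8} \cdot 7 = \frac{7}{8} \approx 0.875$)
$y{\left(X,P \right)} = \frac{2 X}{6 + P + X}$ ($y{\left(X,P \right)} = \frac{X + X}{P + \left(X - -6\right)} = \frac{2 X}{P + \left(X + 6\right)} = \frac{2 X}{P + \left(6 + X\right)} = \frac{2 X}{6 + P + X}$)
$A{\left(56 \right)} - y{\left(61,k \right)} = 25 - 2 \cdot 61 \frac{1}{6 + \frac{7}{8} + 61} = 25 - 2 \cdot 61 \frac{1}{\frac{543}{8}} = 25 - 2 \cdot 61 \cdot \frac{8}{543} = 25 - \frac{976}{543} = \frac{12599}{543}$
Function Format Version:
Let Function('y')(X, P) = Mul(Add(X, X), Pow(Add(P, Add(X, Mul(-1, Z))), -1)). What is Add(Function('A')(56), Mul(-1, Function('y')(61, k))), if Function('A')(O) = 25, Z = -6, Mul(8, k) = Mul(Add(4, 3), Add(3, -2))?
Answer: Rational(12599, 543) ≈ 23.203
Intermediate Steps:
k = Rational(7, 8) (k = Mul(Rational(1, 8), Mul(Add(4, 3), Add(3, -2))) = Mul(Rational(1, 8), Mul(7, 1)) = Mul(Rational(1, 8), 7) = Rational(7, 8) ≈ 0.87500)
Function('y')(X, P) = Mul(2, X, Pow(Add(6, P, X), -1)) (Function('y')(X, P) = Mul(Add(X, X), Pow(Add(P, Add(X, Mul(-1, -6))), -1)) = Mul(Mul(2, X), Pow(Add(P, Add(X, 6)), -1)) = Mul(Mul(2, X), Pow(Add(P, Add(6, X)), -1)) = Mul(Mul(2, X), Pow(Add(6, P, X), -1)) = Mul(2, X, Pow(Add(6, P, X), -1)))
Add(Function('A')(56), Mul(-1, Function('y')(61, k))) = Add(25, Mul(-1, Mul(2, 61, Pow(Add(6, Rational(7, 8), 61), -1)))) = Add(25, Mul(-1, Mul(2, 61, Pow(Rational(543, 8), -1)))) = Add(25, Mul(-1, Mul(2, 61, Rational(8, 543)))) = Add(25, Mul(-1, Rational(976, 543))) = Add(25, Rational(-976, 543)) = Rational(12599, 543)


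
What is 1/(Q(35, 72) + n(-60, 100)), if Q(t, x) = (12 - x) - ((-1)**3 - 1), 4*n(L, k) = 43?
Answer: -4/189 ≈ -0.021164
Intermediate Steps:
n(L, k) = 43/4 (n(L, k) = (1/4)*43 = 43/4)
Q(t, x) = 14 - x (Q(t, x) = (12 - x) - (-1 - 1) = (12 - x) - (-2) = (12 - x) - 1*(-2) = (12 - x) + 2 = 14 - x)
1/(Q(35, 72) + n(-60, 100)) = 1/((14 - 1*72) + 43/4) = 1/((14 - 72) + 43/4) = 1/(-58 + 43/4) = 1/(-189/4) = -4/189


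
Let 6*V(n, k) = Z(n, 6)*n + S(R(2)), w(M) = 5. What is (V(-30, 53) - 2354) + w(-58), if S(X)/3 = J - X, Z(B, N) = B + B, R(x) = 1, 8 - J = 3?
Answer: -2047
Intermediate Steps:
J = 5 (J = 8 - 1*3 = 8 - 3 = 5)
Z(B, N) = 2*B
S(X) = 15 - 3*X (S(X) = 3*(5 - X) = 15 - 3*X)
V(n, k) = 2 + n²/3 (V(n, k) = ((2*n)*n + (15 - 3*1))/6 = (2*n² + (15 - 3))/6 = (2*n² + 12)/6 = (12 + 2*n²)/6 = 2 + n²/3)
(V(-30, 53) - 2354) + w(-58) = ((2 + (⅓)*(-30)²) - 2354) + 5 = ((2 + (⅓)*900) - 2354) + 5 = ((2 + 300) - 2354) + 5 = (302 - 2354) + 5 = -2052 + 5 = -2047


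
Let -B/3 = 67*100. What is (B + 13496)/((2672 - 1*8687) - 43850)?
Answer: 6604/49865 ≈ 0.13244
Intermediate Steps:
B = -20100 (B = -201*100 = -3*6700 = -20100)
(B + 13496)/((2672 - 1*8687) - 43850) = (-20100 + 13496)/((2672 - 1*8687) - 43850) = -6604/((2672 - 8687) - 43850) = -6604/(-6015 - 43850) = -6604/(-49865) = -6604*(-1/49865) = 6604/49865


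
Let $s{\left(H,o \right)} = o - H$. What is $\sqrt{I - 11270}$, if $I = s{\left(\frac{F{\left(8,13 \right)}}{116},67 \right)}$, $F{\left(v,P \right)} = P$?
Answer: $\frac{i \sqrt{37687269}}{58} \approx 105.84 i$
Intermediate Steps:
$I = \frac{7759}{116}$ ($I = 67 - \frac{13}{116} = \frac{7759}{116} \approx 66.888$)
$\sqrt{I - 11270} = \sqrt{\frac{7759}{116} - 11270} = \sqrt{- \frac{1299561}{116}} = \frac{i \sqrt{37687269}}{58}$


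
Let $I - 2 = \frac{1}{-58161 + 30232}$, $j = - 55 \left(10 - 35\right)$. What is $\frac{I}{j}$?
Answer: $\frac{55857}{38402375} \approx 0.0014545$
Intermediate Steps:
$j = 1375$ ($j = \left(-55\right) \left(-25\right) = 1375$)
$I = \frac{55857}{27929}$ ($I = 2 + \frac{1}{-58161 + 30232} = 2 + \frac{1}{-27929} = 2 - \frac{1}{27929} = \frac{55857}{27929} \approx 2.0$)
$\frac{I}{j} = \frac{55857}{27929 \cdot 1375} = \frac{55857}{27929} \cdot \frac{1}{1375} = \frac{55857}{38402375}$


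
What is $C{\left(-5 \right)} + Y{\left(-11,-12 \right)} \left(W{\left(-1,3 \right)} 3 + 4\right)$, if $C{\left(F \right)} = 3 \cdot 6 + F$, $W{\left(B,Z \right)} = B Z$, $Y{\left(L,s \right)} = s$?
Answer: $73$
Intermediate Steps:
$C{\left(F \right)} = 18 + F$
$C{\left(-5 \right)} + Y{\left(-11,-12 \right)} \left(W{\left(-1,3 \right)} 3 + 4\right) = \left(18 - 5\right) - 12 \left(\left(-1\right) 3 \cdot 3 + 4\right) = 13 - 12 \left(\left(-3\right) 3 + 4\right) = 13 - 12 \left(-9 + 4\right) = 13 - -60 = 13 + 60 = 73$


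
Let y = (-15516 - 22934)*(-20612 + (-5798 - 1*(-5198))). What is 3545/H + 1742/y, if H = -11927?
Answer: -1445643093083/4863838948900 ≈ -0.29722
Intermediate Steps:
y = 815601400 (y = -38450*(-20612 + (-5798 + 5198)) = -38450*(-20612 - 600) = -38450*(-21212) = 815601400)
3545/H + 1742/y = 3545/(-11927) + 1742/815601400 = 3545*(-1/11927) + 1742*(1/815601400) = -3545/11927 + 871/407800700 = -1445643093083/4863838948900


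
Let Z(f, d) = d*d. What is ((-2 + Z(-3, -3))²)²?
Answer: 2401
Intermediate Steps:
Z(f, d) = d²
((-2 + Z(-3, -3))²)² = ((-2 + (-3)²)²)² = ((-2 + 9)²)² = (7²)² = 49² = 2401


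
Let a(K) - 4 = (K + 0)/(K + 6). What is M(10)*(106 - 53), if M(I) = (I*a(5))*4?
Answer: 103880/11 ≈ 9443.6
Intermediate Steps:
a(K) = 4 + K/(6 + K) (a(K) = 4 + (K + 0)/(K + 6) = 4 + K/(6 + K))
M(I) = 196*I/11 (M(I) = (I*((24 + 5*5)/(6 + 5)))*4 = (I*((24 + 25)/11))*4 = (I*((1/11)*49))*4 = (I*(49/11))*4 = (49*I/11)*4 = 196*I/11)
M(10)*(106 - 53) = ((196/11)*10)*(106 - 53) = (1960/11)*53 = 103880/11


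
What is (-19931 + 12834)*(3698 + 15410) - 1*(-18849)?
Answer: -135590627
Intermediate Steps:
(-19931 + 12834)*(3698 + 15410) - 1*(-18849) = -7097*19108 + 18849 = -135609476 + 18849 = -135590627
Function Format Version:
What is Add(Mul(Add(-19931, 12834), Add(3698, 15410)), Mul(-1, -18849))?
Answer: -135590627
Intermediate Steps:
Add(Mul(Add(-19931, 12834), Add(3698, 15410)), Mul(-1, -18849)) = Add(Mul(-7097, 19108), 18849) = Add(-135609476, 18849) = -135590627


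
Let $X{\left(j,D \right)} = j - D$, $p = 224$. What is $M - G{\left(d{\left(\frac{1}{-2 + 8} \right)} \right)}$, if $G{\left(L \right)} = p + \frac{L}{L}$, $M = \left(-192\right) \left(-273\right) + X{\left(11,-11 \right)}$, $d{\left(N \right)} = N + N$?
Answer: $52213$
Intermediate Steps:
$d{\left(N \right)} = 2 N$
$M = 52438$ ($M = \left(-192\right) \left(-273\right) + \left(11 - -11\right) = 52416 + \left(11 + 11\right) = 52416 + 22 = 52438$)
$G{\left(L \right)} = 225$ ($G{\left(L \right)} = 224 + \frac{L}{L} = 224 + 1 = 225$)
$M - G{\left(d{\left(\frac{1}{-2 + 8} \right)} \right)} = 52438 - 225 = 52213$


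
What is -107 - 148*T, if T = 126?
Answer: -18755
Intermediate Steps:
-107 - 148*T = -107 - 148*126 = -107 - 18648 = -18755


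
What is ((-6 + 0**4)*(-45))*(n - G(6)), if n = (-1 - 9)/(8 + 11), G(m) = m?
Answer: -33480/19 ≈ -1762.1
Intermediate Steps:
n = -10/19 ≈ -0.52632
((-6 + 0**4)*(-45))*(n - G(6)) = ((-6 + 0**4)*(-45))*(-10/19 - 1*6) = ((-6 + 0)*(-45))*(-10/19 - 6) = -6*(-45)*(-124/19) = 270*(-124/19) = -33480/19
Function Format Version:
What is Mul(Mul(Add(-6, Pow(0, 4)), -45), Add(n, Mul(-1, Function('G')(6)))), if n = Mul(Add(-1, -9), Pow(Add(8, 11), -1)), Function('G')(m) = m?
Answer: Rational(-33480, 19) ≈ -1762.1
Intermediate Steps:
n = Rational(-10, 19) (n = Mul(-10, Pow(19, -1)) = Mul(-10, Rational(1, 19)) = Rational(-10, 19) ≈ -0.52632)
Mul(Mul(Add(-6, Pow(0, 4)), -45), Add(n, Mul(-1, Function('G')(6)))) = Mul(Mul(Add(-6, Pow(0, 4)), -45), Add(Rational(-10, 19), Mul(-1, 6))) = Mul(Mul(Add(-6, 0), -45), Add(Rational(-10, 19), -6)) = Mul(Mul(-6, -45), Rational(-124, 19)) = Mul(270, Rational(-124, 19)) = Rational(-33480, 19)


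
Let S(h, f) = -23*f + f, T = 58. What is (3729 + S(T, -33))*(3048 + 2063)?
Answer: 22769505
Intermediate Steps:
S(h, f) = -22*f
(3729 + S(T, -33))*(3048 + 2063) = (3729 - 22*(-33))*(3048 + 2063) = (3729 + 726)*5111 = 4455*5111 = 22769505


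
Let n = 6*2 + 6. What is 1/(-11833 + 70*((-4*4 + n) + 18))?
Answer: -1/10433 ≈ -9.5850e-5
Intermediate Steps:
n = 18 (n = 12 + 6 = 18)
1/(-11833 + 70*((-4*4 + n) + 18)) = 1/(-11833 + 70*((-4*4 + 18) + 18)) = 1/(-11833 + 70*((-16 + 18) + 18)) = 1/(-11833 + 70*(2 + 18)) = 1/(-11833 + 70*20) = 1/(-11833 + 1400) = 1/(-10433) = -1/10433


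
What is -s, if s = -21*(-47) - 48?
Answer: -939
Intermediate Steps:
s = 939 (s = 987 - 48 = 939)
-s = -1*939 = -939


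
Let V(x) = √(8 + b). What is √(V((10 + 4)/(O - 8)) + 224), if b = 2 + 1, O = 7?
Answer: √(224 + √11) ≈ 15.077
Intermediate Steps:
b = 3
V(x) = √11 (V(x) = √(8 + 3) = √11)
√(V((10 + 4)/(O - 8)) + 224) = √(√11 + 224) = √(224 + √11)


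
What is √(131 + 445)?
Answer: 24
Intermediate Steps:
√(131 + 445) = √576 = 24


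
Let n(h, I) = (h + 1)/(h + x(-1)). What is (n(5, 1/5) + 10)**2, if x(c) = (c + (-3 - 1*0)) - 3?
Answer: 49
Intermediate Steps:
x(c) = -6 + c (x(c) = (c + (-3 + 0)) - 3 = (c - 3) - 3 = (-3 + c) - 3 = -6 + c)
n(h, I) = (1 + h)/(-7 + h) (n(h, I) = (h + 1)/(h + (-6 - 1)) = (1 + h)/(h - 7) = (1 + h)/(-7 + h))
(n(5, 1/5) + 10)**2 = ((1 + 5)/(-7 + 5) + 10)**2 = (6/(-2) + 10)**2 = (-1/2*6 + 10)**2 = (-3 + 10)**2 = 7**2 = 49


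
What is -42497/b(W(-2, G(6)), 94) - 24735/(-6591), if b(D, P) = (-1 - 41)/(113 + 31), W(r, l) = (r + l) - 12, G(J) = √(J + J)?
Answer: 320119933/2197 ≈ 1.4571e+5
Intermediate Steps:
G(J) = √2*√J (G(J) = √(2*J) = √2*√J)
W(r, l) = -12 + l + r (W(r, l) = (l + r) - 12 = -12 + l + r)
b(D, P) = -7/24 (b(D, P) = -42/144 = -42*1/144 = -7/24)
-42497/b(W(-2, G(6)), 94) - 24735/(-6591) = -42497/(-7/24) - 24735/(-6591) = -42497*(-24/7) - 24735*(-1/6591) = 145704 + 8245/2197 = 320119933/2197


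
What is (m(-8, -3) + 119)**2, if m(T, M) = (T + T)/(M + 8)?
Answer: 335241/25 ≈ 13410.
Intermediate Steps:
m(T, M) = 2*T/(8 + M) (m(T, M) = (2*T)/(8 + M) = 2*T/(8 + M))
(m(-8, -3) + 119)**2 = (2*(-8)/(8 - 3) + 119)**2 = (2*(-8)/5 + 119)**2 = (2*(-8)*(1/5) + 119)**2 = (-16/5 + 119)**2 = (579/5)**2 = 335241/25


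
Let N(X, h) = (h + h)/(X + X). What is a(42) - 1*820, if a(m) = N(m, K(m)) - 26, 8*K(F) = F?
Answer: -6767/8 ≈ -845.88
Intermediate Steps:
K(F) = F/8
N(X, h) = h/X (N(X, h) = (2*h)/((2*X)) = (2*h)*(1/(2*X)) = h/X)
a(m) = -207/8 (a(m) = (m/8)/m - 26 = ⅛ - 26 = -207/8)
a(42) - 1*820 = -207/8 - 1*820 = -207/8 - 820 = -6767/8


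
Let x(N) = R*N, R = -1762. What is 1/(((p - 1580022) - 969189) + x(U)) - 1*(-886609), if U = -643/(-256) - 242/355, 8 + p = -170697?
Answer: 109708558604971497/123739504793 ≈ 8.8661e+5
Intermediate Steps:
p = -170705 (p = -8 - 170697 = -170705)
U = 166313/90880 (U = -643*(-1/256) - 242*1/355 = 643/256 - 242/355 = 166313/90880 ≈ 1.8300)
x(N) = -1762*N
1/(((p - 1580022) - 969189) + x(U)) - 1*(-886609) = 1/(((-170705 - 1580022) - 969189) - 1762*166313/90880) - 1*(-886609) = 1/((-1750727 - 969189) - 146521753/45440) + 886609 = 1/(-2719916 - 146521753/45440) + 886609 = 1/(-123739504793/45440) + 886609 = -45440/123739504793 + 886609 = 109708558604971497/123739504793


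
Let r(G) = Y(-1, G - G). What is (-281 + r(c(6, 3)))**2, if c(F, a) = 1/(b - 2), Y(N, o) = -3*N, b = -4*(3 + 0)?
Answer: 77284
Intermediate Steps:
b = -12 (b = -4*3 = -12)
c(F, a) = -1/14 (c(F, a) = 1/(-12 - 2) = 1/(-14) = -1/14)
r(G) = 3 (r(G) = -3*(-1) = 3)
(-281 + r(c(6, 3)))**2 = (-281 + 3)**2 = (-278)**2 = 77284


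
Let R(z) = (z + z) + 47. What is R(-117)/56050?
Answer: -187/56050 ≈ -0.0033363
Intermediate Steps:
R(z) = 47 + 2*z (R(z) = 2*z + 47 = 47 + 2*z)
R(-117)/56050 = (47 + 2*(-117))/56050 = (47 - 234)*(1/56050) = -187*1/56050 = -187/56050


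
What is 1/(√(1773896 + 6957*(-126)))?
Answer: √897314/897314 ≈ 0.0010557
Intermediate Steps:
1/(√(1773896 + 6957*(-126))) = 1/(√(1773896 - 876582)) = 1/(√897314) = √897314/897314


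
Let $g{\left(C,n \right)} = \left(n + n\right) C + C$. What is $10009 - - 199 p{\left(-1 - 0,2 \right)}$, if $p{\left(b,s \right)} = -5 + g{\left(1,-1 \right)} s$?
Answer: $8616$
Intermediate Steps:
$g{\left(C,n \right)} = C + 2 C n$ ($g{\left(C,n \right)} = 2 n C + C = 2 C n + C = C + 2 C n$)
$p{\left(b,s \right)} = -5 - s$ ($p{\left(b,s \right)} = -5 + 1 \left(1 + 2 \left(-1\right)\right) s = -5 + 1 \left(1 - 2\right) s = -5 + 1 \left(-1\right) s = -5 - s$)
$10009 - - 199 p{\left(-1 - 0,2 \right)} = 10009 - - 199 \left(-5 - 2\right) = 10009 - \left(-199\right) \left(-7\right) = 10009 - 1393 = 8616$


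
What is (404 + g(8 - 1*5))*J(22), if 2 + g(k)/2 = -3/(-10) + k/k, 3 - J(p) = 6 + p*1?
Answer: -10065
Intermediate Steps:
J(p) = -3 - p (J(p) = 3 - (6 + p*1) = 3 - (6 + p) = 3 + (-6 - p) = -3 - p)
g(k) = -7/5 (g(k) = -4 + 2*(-3/(-10) + k/k) = -4 + 2*(-3*(-⅒) + 1) = -4 + 2*(3/10 + 1) = -4 + 2*(13/10) = -4 + 13/5 = -7/5)
(404 + g(8 - 1*5))*J(22) = (404 - 7/5)*(-3 - 1*22) = 2013*(-3 - 22)/5 = (2013/5)*(-25) = -10065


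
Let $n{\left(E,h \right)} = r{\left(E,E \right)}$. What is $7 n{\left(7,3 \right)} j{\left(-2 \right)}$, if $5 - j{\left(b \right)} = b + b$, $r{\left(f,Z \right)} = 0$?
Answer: $0$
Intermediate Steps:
$n{\left(E,h \right)} = 0$
$j{\left(b \right)} = 5 - 2 b$ ($j{\left(b \right)} = 5 - \left(b + b\right) = 5 - 2 b$)
$7 n{\left(7,3 \right)} j{\left(-2 \right)} = 7 \cdot 0 \left(5 - -4\right) = 0 \left(5 + 4\right) = 0 \cdot 9 = 0$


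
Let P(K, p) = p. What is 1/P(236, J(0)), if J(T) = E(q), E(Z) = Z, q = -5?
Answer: -1/5 ≈ -0.20000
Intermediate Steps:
J(T) = -5
1/P(236, J(0)) = 1/(-5) = -1/5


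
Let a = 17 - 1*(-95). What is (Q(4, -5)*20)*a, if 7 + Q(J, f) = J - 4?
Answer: -15680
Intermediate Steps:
Q(J, f) = -11 + J (Q(J, f) = -7 + (J - 4) = -7 + (-4 + J) = -11 + J)
a = 112 (a = 17 + 95 = 112)
(Q(4, -5)*20)*a = ((-11 + 4)*20)*112 = -7*20*112 = -140*112 = -15680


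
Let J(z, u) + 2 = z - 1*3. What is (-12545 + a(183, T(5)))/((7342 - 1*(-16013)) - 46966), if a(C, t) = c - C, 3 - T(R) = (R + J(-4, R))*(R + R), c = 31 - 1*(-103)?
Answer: 12594/23611 ≈ 0.53340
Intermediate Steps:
J(z, u) = -5 + z (J(z, u) = -2 + (z - 1*3) = -2 + (z - 3) = -2 + (-3 + z) = -5 + z)
c = 134 (c = 31 + 103 = 134)
T(R) = 3 - 2*R*(-9 + R) (T(R) = 3 - (R + (-5 - 4))*(R + R) = 3 - (R - 9)*2*R = 3 - (-9 + R)*2*R = 3 - 2*R*(-9 + R))
a(C, t) = 134 - C
(-12545 + a(183, T(5)))/((7342 - 1*(-16013)) - 46966) = (-12545 + (134 - 1*183))/((7342 - 1*(-16013)) - 46966) = (-12545 + (134 - 183))/((7342 + 16013) - 46966) = (-12545 - 49)/(23355 - 46966) = -12594/(-23611) = -12594*(-1/23611) = 12594/23611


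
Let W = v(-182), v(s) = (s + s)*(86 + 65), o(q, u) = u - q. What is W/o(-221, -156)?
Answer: -4228/5 ≈ -845.60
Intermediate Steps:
v(s) = 302*s (v(s) = (2*s)*151 = 302*s)
W = -54964 (W = 302*(-182) = -54964)
W/o(-221, -156) = -54964/(-156 - 1*(-221)) = -54964/(-156 + 221) = -54964/65 = -54964*1/65 = -4228/5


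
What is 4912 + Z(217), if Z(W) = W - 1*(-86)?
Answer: 5215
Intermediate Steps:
Z(W) = 86 + W (Z(W) = W + 86 = 86 + W)
4912 + Z(217) = 4912 + (86 + 217) = 4912 + 303 = 5215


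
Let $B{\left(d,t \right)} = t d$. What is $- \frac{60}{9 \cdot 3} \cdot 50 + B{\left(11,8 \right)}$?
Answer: $- \frac{208}{9} \approx -23.111$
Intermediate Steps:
$B{\left(d,t \right)} = d t$
$- \frac{60}{9 \cdot 3} \cdot 50 + B{\left(11,8 \right)} = - \frac{60}{9 \cdot 3} \cdot 50 + 11 \cdot 8 = - \frac{60}{27} \cdot 50 + 88 = \left(-60\right) \frac{1}{27} \cdot 50 + 88 = \left(- \frac{20}{9}\right) 50 + 88 = - \frac{1000}{9} + 88 = - \frac{208}{9}$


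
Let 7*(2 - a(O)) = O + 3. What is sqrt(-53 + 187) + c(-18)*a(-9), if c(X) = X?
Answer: -360/7 + sqrt(134) ≈ -39.853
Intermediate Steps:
a(O) = 11/7 - O/7 (a(O) = 2 - (O + 3)/7 = 2 - (3 + O)/7 = 2 + (-3/7 - O/7) = 11/7 - O/7)
sqrt(-53 + 187) + c(-18)*a(-9) = sqrt(-53 + 187) - 18*(11/7 - 1/7*(-9)) = sqrt(134) - 18*(11/7 + 9/7) = sqrt(134) - 18*20/7 = sqrt(134) - 360/7 = -360/7 + sqrt(134)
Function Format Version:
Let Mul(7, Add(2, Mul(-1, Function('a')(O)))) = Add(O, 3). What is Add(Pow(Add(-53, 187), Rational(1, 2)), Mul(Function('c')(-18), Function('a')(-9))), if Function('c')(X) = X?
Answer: Add(Rational(-360, 7), Pow(134, Rational(1, 2))) ≈ -39.853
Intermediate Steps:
Function('a')(O) = Add(Rational(11, 7), Mul(Rational(-1, 7), O)) (Function('a')(O) = Add(2, Mul(Rational(-1, 7), Add(O, 3))) = Add(2, Mul(Rational(-1, 7), Add(3, O))) = Add(2, Add(Rational(-3, 7), Mul(Rational(-1, 7), O))) = Add(Rational(11, 7), Mul(Rational(-1, 7), O)))
Add(Pow(Add(-53, 187), Rational(1, 2)), Mul(Function('c')(-18), Function('a')(-9))) = Add(Pow(Add(-53, 187), Rational(1, 2)), Mul(-18, Add(Rational(11, 7), Mul(Rational(-1, 7), -9)))) = Add(Pow(134, Rational(1, 2)), Mul(-18, Add(Rational(11, 7), Rational(9, 7)))) = Add(Pow(134, Rational(1, 2)), Mul(-18, Rational(20, 7))) = Add(Pow(134, Rational(1, 2)), Rational(-360, 7)) = Add(Rational(-360, 7), Pow(134, Rational(1, 2)))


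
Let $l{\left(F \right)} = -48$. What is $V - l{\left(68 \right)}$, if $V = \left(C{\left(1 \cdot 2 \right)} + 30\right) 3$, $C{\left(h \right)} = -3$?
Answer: $129$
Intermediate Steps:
$V = 81$ ($V = \left(-3 + 30\right) 3 = 27 \cdot 3 = 81$)
$V - l{\left(68 \right)} = 81 - -48 = 81 + 48 = 129$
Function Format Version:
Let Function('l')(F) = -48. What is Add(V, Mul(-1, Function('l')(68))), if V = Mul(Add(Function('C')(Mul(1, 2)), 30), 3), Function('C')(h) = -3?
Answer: 129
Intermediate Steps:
V = 81 (V = Mul(Add(-3, 30), 3) = Mul(27, 3) = 81)
Add(V, Mul(-1, Function('l')(68))) = Add(81, Mul(-1, -48)) = Add(81, 48) = 129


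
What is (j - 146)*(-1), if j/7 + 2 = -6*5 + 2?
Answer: 356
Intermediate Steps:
j = -210 (j = -14 + 7*(-6*5 + 2) = -14 + 7*(-30 + 2) = -14 + 7*(-28) = -14 - 196 = -210)
(j - 146)*(-1) = (-210 - 146)*(-1) = -356*(-1) = 356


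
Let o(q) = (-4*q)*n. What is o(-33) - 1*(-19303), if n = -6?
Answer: 18511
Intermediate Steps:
o(q) = 24*q (o(q) = -4*q*(-6) = 24*q)
o(-33) - 1*(-19303) = 24*(-33) - 1*(-19303) = -792 + 19303 = 18511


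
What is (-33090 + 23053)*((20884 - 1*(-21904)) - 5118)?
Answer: -378093790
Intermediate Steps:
(-33090 + 23053)*((20884 - 1*(-21904)) - 5118) = -10037*((20884 + 21904) - 5118) = -10037*(42788 - 5118) = -10037*37670 = -378093790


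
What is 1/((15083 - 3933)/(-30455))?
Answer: -6091/2230 ≈ -2.7314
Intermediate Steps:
1/((15083 - 3933)/(-30455)) = 1/(11150*(-1/30455)) = 1/(-2230/6091) = -6091/2230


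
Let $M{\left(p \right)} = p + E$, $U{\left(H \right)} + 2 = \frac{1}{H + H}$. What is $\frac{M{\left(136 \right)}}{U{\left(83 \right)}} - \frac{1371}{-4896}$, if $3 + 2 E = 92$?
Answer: $- \frac{48748349}{540192} \approx -90.243$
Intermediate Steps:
$E = \frac{89}{2}$ ($E = - \frac{3}{2} + \frac{1}{2} \cdot 92 = - \frac{3}{2} + 46 = \frac{89}{2} \approx 44.5$)
$U{\left(H \right)} = -2 + \frac{1}{2 H}$ ($U{\left(H \right)} = -2 + \frac{1}{H + H} = -2 + \frac{1}{2 H}$)
$M{\left(p \right)} = \frac{89}{2} + p$ ($M{\left(p \right)} = p + \frac{89}{2} = \frac{89}{2} + p$)
$\frac{M{\left(136 \right)}}{U{\left(83 \right)}} - \frac{1371}{-4896} = \frac{\frac{89}{2} + 136}{-2 + \frac{1}{2 \cdot 83}} - \frac{1371}{-4896} = \frac{361}{2 \left(-2 + \frac{1}{2} \cdot \frac{1}{83}\right)} - - \frac{457}{1632} = \frac{361}{2 \left(-2 + \frac{1}{166}\right)} + \frac{457}{1632} = \frac{361}{2 \left(- \frac{331}{166}\right)} + \frac{457}{1632} = \frac{361}{2} \left(- \frac{166}{331}\right) + \frac{457}{1632} = - \frac{29963}{331} + \frac{457}{1632} = - \frac{48748349}{540192}$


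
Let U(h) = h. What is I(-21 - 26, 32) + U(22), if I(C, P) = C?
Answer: -25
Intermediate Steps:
I(-21 - 26, 32) + U(22) = (-21 - 26) + 22 = -47 + 22 = -25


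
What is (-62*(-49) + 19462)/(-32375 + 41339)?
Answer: 625/249 ≈ 2.5100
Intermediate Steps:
(-62*(-49) + 19462)/(-32375 + 41339) = (3038 + 19462)/8964 = 22500*(1/8964) = 625/249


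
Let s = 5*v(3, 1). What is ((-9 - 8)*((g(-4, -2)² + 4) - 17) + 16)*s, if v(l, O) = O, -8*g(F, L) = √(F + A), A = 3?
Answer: 75925/64 ≈ 1186.3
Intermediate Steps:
g(F, L) = -√(3 + F)/8 (g(F, L) = -√(F + 3)/8 = -√(3 + F)/8)
s = 5 (s = 5*1 = 5)
((-9 - 8)*((g(-4, -2)² + 4) - 17) + 16)*s = ((-9 - 8)*(((-√(3 - 4)/8)² + 4) - 17) + 16)*5 = (-17*(((-I/8)² + 4) - 17) + 16)*5 = (-17*((-1/64 + 4) - 17) + 16)*5 = (-17*(255/64 - 17) + 16)*5 = (-17*(-833/64) + 16)*5 = (14161/64 + 16)*5 = (15185/64)*5 = 75925/64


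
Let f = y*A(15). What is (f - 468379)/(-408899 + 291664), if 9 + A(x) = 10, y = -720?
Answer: 469099/117235 ≈ 4.0014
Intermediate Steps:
A(x) = 1 (A(x) = -9 + 10 = 1)
f = -720 (f = -720*1 = -720)
(f - 468379)/(-408899 + 291664) = (-720 - 468379)/(-408899 + 291664) = -469099/(-117235) = -469099*(-1/117235) = 469099/117235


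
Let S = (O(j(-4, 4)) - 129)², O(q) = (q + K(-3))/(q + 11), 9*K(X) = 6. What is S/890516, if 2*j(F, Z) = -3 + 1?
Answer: 14984641/801464400 ≈ 0.018697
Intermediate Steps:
j(F, Z) = -1 (j(F, Z) = (-3 + 1)/2 = (½)*(-2) = -1)
K(X) = ⅔ (K(X) = (⅑)*6 = ⅔)
O(q) = (⅔ + q)/(11 + q) (O(q) = (q + ⅔)/(q + 11) = (⅔ + q)/(11 + q))
S = 14984641/900 (S = ((⅔ - 1)/(11 - 1) - 129)² = (-⅓/10 - 129)² = ((⅒)*(-⅓) - 129)² = (-1/30 - 129)² = (-3871/30)² = 14984641/900 ≈ 16650.)
S/890516 = (14984641/900)/890516 = (14984641/900)*(1/890516) = 14984641/801464400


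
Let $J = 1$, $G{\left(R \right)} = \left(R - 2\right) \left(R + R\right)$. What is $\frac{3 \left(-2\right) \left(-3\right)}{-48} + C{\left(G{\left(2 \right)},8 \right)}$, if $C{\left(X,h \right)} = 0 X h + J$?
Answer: $\frac{5}{8} \approx 0.625$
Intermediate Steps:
$G{\left(R \right)} = 2 R \left(-2 + R\right)$ ($G{\left(R \right)} = \left(-2 + R\right) 2 R = 2 R \left(-2 + R\right)$)
$C{\left(X,h \right)} = 1$ ($C{\left(X,h \right)} = 0 X h + 1 = 0 h + 1 = 0 + 1 = 1$)
$\frac{3 \left(-2\right) \left(-3\right)}{-48} + C{\left(G{\left(2 \right)},8 \right)} = \frac{3 \left(-2\right) \left(-3\right)}{-48} + 1 = \left(-6\right) \left(-3\right) \left(- \frac{1}{48}\right) + 1 = 18 \left(- \frac{1}{48}\right) + 1 = - \frac{3}{8} + 1 = \frac{5}{8}$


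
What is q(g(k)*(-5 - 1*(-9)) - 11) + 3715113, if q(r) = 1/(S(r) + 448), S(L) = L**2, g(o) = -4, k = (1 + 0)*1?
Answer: 4372688002/1177 ≈ 3.7151e+6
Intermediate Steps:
k = 1 (k = 1*1 = 1)
q(r) = 1/(448 + r**2) (q(r) = 1/(r**2 + 448) = 1/(448 + r**2))
q(g(k)*(-5 - 1*(-9)) - 11) + 3715113 = 1/(448 + (-4*(-5 - 1*(-9)) - 11)**2) + 3715113 = 1/(448 + (-4*(-5 + 9) - 11)**2) + 3715113 = 1/(448 + (-4*4 - 11)**2) + 3715113 = 1/(448 + (-16 - 11)**2) + 3715113 = 1/(448 + (-27)**2) + 3715113 = 1/(448 + 729) + 3715113 = 1/1177 + 3715113 = 4372688002/1177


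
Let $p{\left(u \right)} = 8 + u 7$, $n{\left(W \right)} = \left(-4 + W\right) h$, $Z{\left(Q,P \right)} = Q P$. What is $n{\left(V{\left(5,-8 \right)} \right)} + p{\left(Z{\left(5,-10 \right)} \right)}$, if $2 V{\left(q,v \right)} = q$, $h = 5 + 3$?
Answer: $-354$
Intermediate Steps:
$h = 8$
$V{\left(q,v \right)} = \frac{q}{2}$
$Z{\left(Q,P \right)} = P Q$
$n{\left(W \right)} = -32 + 8 W$ ($n{\left(W \right)} = \left(-4 + W\right) 8 = -32 + 8 W$)
$p{\left(u \right)} = 8 + 7 u$
$n{\left(V{\left(5,-8 \right)} \right)} + p{\left(Z{\left(5,-10 \right)} \right)} = \left(-32 + 8 \cdot \frac{1}{2} \cdot 5\right) + \left(8 + 7 \left(\left(-10\right) 5\right)\right) = \left(-32 + 8 \cdot \frac{5}{2}\right) + \left(8 + 7 \left(-50\right)\right) = \left(-32 + 20\right) + \left(8 - 350\right) = -12 - 342 = -354$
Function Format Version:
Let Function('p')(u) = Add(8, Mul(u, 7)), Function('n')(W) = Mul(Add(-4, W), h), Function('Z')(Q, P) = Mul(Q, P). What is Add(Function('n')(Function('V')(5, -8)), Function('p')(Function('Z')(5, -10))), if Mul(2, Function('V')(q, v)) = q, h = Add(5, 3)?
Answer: -354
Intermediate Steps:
h = 8
Function('V')(q, v) = Mul(Rational(1, 2), q)
Function('Z')(Q, P) = Mul(P, Q)
Function('n')(W) = Add(-32, Mul(8, W)) (Function('n')(W) = Mul(Add(-4, W), 8) = Add(-32, Mul(8, W)))
Function('p')(u) = Add(8, Mul(7, u))
Add(Function('n')(Function('V')(5, -8)), Function('p')(Function('Z')(5, -10))) = Add(Add(-32, Mul(8, Mul(Rational(1, 2), 5))), Add(8, Mul(7, Mul(-10, 5)))) = Add(Add(-32, Mul(8, Rational(5, 2))), Add(8, Mul(7, -50))) = Add(Add(-32, 20), Add(8, -350)) = Add(-12, -342) = -354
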